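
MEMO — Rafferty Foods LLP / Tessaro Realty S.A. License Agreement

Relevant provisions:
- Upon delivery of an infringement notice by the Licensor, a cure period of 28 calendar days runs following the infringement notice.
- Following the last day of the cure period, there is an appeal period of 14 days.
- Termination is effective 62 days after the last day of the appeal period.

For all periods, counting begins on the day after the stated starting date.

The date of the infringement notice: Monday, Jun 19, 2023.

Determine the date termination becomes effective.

Oct 1, 2023

The last day of the cure period: Jun 19, 2023 + 28 days = Jul 17, 2023.
Adding 14 calendar days to Jul 17, 2023 gives Jul 31, 2023, which is the last day of the appeal period.
Adding 62 calendar days to Jul 31, 2023 gives Oct 1, 2023, which is the date termination becomes effective.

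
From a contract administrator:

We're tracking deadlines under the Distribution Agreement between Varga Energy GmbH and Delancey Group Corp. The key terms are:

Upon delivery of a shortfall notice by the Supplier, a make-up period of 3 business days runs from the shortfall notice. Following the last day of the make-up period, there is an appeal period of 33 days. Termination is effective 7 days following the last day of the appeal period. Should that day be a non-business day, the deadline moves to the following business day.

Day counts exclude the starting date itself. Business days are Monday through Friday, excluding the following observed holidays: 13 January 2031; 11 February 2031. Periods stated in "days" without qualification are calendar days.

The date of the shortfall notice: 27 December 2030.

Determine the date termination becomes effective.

From Friday, 27 December 2030, 3 business days (Dec 30, Dec 31, Jan 1, skipping weekends) brings us to Wednesday, 1 January 2031, which is the last day of the make-up period.
Adding 33 calendar days to 1 January 2031 gives 3 February 2031, which is the last day of the appeal period.
Adding 7 calendar days to 3 February 2031 gives 10 February 2031, which is the date termination becomes effective. 10 February 2031 is a Monday and is not a listed holiday, so no roll-forward applies.

10 February 2031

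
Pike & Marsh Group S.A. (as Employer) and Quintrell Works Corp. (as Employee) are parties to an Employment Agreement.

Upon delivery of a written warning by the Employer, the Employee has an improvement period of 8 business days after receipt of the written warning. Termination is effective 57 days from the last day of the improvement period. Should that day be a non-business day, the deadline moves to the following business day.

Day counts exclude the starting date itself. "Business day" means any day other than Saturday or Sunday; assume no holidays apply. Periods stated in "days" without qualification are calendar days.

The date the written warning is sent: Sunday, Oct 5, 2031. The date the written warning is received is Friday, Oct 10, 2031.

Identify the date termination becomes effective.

Dec 18, 2031

From Friday, Oct 10, 2031, 8 business days (Oct 13, Oct 14, Oct 15, Oct 16, Oct 17, Oct 20, Oct 21, Oct 22, skipping weekends) brings us to Wednesday, Oct 22, 2031, which is the last day of the improvement period.
The date termination becomes effective: 57 calendar days after Oct 22, 2031 is Dec 18, 2031. Dec 18, 2031 is a Thursday, so no roll-forward applies.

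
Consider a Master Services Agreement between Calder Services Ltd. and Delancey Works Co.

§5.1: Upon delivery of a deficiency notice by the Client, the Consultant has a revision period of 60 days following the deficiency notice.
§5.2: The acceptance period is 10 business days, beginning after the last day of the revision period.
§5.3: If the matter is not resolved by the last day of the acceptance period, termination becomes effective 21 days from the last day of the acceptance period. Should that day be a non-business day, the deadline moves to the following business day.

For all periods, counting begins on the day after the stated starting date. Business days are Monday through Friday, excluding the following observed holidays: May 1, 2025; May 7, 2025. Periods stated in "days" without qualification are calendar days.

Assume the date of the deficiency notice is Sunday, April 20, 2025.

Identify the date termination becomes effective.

July 24, 2025

The last day of the revision period: 60 calendar days after April 20, 2025 is June 19, 2025.
The last day of the acceptance period: counting 10 business days from Thursday, June 19, 2025 (Jun 20, Jun 23, Jun 24, Jun 25, Jun 26, Jun 27, Jun 30, Jul 1, Jul 2, Jul 3, skipping weekends) reaches Thursday, July 3, 2025.
The date termination becomes effective: July 3, 2025 + 21 days = July 24, 2025. July 24, 2025 is a Thursday and is not a listed holiday, so no roll-forward applies.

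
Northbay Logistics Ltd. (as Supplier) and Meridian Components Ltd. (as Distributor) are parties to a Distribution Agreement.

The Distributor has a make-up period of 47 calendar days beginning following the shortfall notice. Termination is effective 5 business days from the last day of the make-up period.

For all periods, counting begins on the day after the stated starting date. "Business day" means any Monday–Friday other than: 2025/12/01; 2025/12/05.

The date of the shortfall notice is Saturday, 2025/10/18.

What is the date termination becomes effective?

2025/12/12

Adding 47 calendar days to 2025/10/18 gives 2025/12/04, which is the last day of the make-up period.
From Thursday, 2025/12/04, 5 business days (Dec 8, Dec 9, Dec 10, Dec 11, Dec 12, skipping weekends and the listed holiday on Dec 5) brings us to Friday, 2025/12/12, which is the date termination becomes effective.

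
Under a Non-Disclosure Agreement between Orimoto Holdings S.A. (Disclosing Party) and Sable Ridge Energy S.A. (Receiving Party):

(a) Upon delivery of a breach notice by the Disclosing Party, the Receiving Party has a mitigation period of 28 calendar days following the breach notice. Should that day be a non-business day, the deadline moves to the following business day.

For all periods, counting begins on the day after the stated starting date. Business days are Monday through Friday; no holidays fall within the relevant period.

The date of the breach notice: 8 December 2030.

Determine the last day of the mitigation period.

6 January 2031

The last day of the mitigation period: 8 December 2030 + 28 days = 5 January 2031. That falls on a Sunday, so it rolls to the next business day, Monday, 6 January 2031.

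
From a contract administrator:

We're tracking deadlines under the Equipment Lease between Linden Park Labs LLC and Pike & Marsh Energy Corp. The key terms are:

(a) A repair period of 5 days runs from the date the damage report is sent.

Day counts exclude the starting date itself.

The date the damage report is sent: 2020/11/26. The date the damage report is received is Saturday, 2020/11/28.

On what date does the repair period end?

The last day of the repair period: 2020/11/26 + 5 days = 2020/12/01.

2020/12/01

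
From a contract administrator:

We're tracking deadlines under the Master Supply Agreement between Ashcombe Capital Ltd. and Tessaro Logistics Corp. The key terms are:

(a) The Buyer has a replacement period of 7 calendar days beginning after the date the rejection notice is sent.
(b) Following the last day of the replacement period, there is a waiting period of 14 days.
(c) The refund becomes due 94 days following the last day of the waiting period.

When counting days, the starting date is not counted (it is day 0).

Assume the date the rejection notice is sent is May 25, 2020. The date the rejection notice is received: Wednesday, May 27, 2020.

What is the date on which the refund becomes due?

The last day of the replacement period: 7 calendar days after May 25, 2020 is June 1, 2020.
Adding 14 calendar days to June 1, 2020 gives June 15, 2020, which is the last day of the waiting period.
The date on which the refund becomes due: 94 calendar days after June 15, 2020 is September 17, 2020.

September 17, 2020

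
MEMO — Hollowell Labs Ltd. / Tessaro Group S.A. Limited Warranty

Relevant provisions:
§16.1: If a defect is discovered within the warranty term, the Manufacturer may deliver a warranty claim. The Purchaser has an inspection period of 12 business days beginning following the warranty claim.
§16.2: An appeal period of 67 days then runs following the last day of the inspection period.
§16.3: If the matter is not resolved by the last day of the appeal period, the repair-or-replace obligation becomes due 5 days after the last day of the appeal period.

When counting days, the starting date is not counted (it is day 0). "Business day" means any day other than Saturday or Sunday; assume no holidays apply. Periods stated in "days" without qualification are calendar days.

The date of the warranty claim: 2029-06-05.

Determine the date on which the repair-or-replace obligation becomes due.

2029-09-01

The last day of the inspection period: 12 business days after Tuesday, 2029-06-05, skipping weekends — Jun 6, Jun 7, Jun 8, Jun 11, …, Jun 19, Jun 20, Jun 21 — lands on Thursday, 2029-06-21.
The last day of the appeal period: 67 calendar days after 2029-06-21 is 2029-08-27.
The date on which the repair-or-replace obligation becomes due: 2029-08-27 + 5 days = 2029-09-01.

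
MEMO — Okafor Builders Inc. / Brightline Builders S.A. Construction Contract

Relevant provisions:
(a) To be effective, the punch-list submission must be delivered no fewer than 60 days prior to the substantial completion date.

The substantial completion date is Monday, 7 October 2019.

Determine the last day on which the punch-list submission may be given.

7 October 2019 minus 60 days is 8 August 2019.

8 August 2019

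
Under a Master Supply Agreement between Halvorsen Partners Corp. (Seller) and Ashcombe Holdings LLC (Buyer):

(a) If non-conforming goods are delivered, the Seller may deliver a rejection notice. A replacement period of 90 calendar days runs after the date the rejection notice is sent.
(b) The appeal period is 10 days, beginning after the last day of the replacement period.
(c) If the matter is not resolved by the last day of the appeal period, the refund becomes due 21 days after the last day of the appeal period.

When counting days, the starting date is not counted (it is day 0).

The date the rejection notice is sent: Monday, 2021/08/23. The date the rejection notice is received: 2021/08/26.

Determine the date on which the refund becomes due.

2021/12/22

The last day of the replacement period: 2021/08/23 + 90 days = 2021/11/21.
Adding 10 calendar days to 2021/11/21 gives 2021/12/01, which is the last day of the appeal period.
The date on which the refund becomes due: 21 calendar days after 2021/12/01 is 2021/12/22.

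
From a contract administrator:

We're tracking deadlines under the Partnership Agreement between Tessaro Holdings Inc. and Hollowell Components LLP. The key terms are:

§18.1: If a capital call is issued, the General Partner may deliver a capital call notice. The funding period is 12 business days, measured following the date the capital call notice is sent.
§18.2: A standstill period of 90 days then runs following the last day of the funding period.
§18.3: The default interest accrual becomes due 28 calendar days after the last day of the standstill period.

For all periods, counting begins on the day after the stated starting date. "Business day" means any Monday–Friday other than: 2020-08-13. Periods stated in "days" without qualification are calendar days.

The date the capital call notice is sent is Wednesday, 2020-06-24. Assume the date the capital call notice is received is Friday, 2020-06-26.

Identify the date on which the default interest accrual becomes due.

2020-11-05

The last day of the funding period: 12 business days after Wednesday, 2020-06-24, skipping weekends — Jun 25, Jun 26, Jun 29, Jun 30, …, Jul 8, Jul 9, Jul 10 — lands on Friday, 2020-07-10.
The last day of the standstill period: 2020-07-10 + 90 days = 2020-10-08.
The date on which the default interest accrual becomes due: 28 calendar days after 2020-10-08 is 2020-11-05.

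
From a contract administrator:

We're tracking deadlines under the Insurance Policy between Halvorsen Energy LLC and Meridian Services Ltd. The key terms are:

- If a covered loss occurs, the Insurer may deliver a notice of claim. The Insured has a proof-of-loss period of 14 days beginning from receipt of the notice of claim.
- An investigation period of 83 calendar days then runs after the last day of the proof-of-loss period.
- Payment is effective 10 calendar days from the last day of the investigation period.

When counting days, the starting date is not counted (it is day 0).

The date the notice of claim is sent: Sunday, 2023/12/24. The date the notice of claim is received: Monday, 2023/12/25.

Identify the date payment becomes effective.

2024/04/10

Adding 14 calendar days to 2023/12/25 gives 2024/01/08, which is the last day of the proof-of-loss period.
The last day of the investigation period: 83 calendar days after 2024/01/08 is 2024/03/31.
Adding 10 calendar days to 2024/03/31 gives 2024/04/10, which is the date payment becomes effective.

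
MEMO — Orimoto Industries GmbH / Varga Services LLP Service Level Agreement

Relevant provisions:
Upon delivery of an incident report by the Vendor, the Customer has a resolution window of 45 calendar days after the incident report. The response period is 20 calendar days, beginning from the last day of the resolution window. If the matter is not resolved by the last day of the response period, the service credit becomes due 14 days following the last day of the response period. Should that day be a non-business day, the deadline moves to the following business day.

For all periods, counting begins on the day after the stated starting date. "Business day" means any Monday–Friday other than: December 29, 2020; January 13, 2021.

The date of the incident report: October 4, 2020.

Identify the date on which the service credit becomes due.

December 22, 2020

The last day of the resolution window: October 4, 2020 + 45 days = November 18, 2020.
The last day of the response period: November 18, 2020 + 20 days = December 8, 2020.
Adding 14 calendar days to December 8, 2020 gives December 22, 2020, which is the date on which the service credit becomes due. December 22, 2020 is a Tuesday and is not a listed holiday, so no roll-forward applies.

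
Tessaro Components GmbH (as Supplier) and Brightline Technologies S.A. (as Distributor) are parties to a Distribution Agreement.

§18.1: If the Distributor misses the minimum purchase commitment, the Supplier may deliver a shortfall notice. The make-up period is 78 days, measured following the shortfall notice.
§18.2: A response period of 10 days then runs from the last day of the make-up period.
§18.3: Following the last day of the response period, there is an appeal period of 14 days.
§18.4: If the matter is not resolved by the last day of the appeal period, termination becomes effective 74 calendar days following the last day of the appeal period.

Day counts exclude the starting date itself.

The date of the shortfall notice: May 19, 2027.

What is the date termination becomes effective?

Adding 78 calendar days to May 19, 2027 gives August 5, 2027, which is the last day of the make-up period.
Adding 10 calendar days to August 5, 2027 gives August 15, 2027, which is the last day of the response period.
Adding 14 calendar days to August 15, 2027 gives August 29, 2027, which is the last day of the appeal period.
The date termination becomes effective: August 29, 2027 + 74 days = November 11, 2027.

November 11, 2027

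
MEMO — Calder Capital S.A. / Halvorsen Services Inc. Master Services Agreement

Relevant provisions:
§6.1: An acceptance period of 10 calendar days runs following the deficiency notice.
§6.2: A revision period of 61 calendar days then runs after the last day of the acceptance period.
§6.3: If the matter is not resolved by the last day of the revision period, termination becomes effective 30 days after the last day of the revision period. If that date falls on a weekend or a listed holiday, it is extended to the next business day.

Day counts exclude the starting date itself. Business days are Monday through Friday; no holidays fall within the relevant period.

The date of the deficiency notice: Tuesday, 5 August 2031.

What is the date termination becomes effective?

14 November 2031

Adding 10 calendar days to 5 August 2031 gives 15 August 2031, which is the last day of the acceptance period.
The last day of the revision period: 15 August 2031 + 61 days = 15 October 2031.
The date termination becomes effective: 15 October 2031 + 30 days = 14 November 2031. 14 November 2031 is a Friday, so no roll-forward applies.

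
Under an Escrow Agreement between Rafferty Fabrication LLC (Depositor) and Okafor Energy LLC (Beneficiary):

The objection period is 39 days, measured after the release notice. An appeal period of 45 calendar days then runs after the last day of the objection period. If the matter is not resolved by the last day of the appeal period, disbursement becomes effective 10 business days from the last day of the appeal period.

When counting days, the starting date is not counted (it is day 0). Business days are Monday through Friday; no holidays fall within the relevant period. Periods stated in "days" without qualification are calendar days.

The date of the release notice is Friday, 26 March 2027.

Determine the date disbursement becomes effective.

2 July 2027

The last day of the objection period: 26 March 2027 + 39 days = 4 May 2027.
The last day of the appeal period: 45 calendar days after 4 May 2027 is 18 June 2027.
The date disbursement becomes effective: 10 business days after Friday, 18 June 2027, skipping weekends — Jun 21, Jun 22, Jun 23, Jun 24, Jun 25, Jun 28, Jun 29, Jun 30, Jul 1, Jul 2 — lands on Friday, 2 July 2027.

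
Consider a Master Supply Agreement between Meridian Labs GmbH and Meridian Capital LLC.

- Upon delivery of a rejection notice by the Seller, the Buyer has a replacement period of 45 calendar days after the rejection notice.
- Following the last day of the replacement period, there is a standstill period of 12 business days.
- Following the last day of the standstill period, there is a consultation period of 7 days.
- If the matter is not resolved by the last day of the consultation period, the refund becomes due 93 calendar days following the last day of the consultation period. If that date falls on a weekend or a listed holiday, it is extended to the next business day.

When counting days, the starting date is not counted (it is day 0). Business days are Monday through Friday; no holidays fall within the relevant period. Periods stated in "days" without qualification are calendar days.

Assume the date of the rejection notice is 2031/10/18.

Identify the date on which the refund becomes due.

Adding 45 calendar days to 2031/10/18 gives 2031/12/02, which is the last day of the replacement period.
The last day of the standstill period: 12 business days after Tuesday, 2031/12/02, skipping weekends — Dec 3, Dec 4, Dec 5, Dec 8, …, Dec 16, Dec 17, Dec 18 — lands on Thursday, 2031/12/18.
The last day of the consultation period: 7 calendar days after 2031/12/18 is 2031/12/25.
The date on which the refund becomes due: 93 calendar days after 2031/12/25 is 2032/03/27. That falls on a Saturday, so it rolls to the next business day, Monday, 2032/03/29.

2032/03/29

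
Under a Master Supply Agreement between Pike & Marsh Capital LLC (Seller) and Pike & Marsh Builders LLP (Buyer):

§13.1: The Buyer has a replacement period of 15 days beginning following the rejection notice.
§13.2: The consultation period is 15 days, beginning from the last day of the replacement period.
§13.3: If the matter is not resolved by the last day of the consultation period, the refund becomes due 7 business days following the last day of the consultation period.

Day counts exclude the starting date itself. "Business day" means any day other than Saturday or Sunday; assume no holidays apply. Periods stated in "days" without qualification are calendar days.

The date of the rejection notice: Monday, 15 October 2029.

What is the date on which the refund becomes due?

23 November 2029

Adding 15 calendar days to 15 October 2029 gives 30 October 2029, which is the last day of the replacement period.
Adding 15 calendar days to 30 October 2029 gives 14 November 2029, which is the last day of the consultation period.
The date on which the refund becomes due: counting 7 business days from Wednesday, 14 November 2029 (Nov 15, Nov 16, Nov 19, Nov 20, Nov 21, Nov 22, Nov 23, skipping weekends) reaches Friday, 23 November 2029.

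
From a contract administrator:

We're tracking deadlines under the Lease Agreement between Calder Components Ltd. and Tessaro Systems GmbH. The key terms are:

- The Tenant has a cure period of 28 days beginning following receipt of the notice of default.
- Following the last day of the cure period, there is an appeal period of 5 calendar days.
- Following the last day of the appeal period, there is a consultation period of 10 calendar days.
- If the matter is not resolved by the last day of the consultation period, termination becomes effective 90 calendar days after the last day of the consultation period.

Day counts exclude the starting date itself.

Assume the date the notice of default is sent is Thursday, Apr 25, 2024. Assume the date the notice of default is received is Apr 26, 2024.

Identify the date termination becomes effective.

The last day of the cure period: 28 calendar days after Apr 26, 2024 is May 24, 2024.
Adding 5 calendar days to May 24, 2024 gives May 29, 2024, which is the last day of the appeal period.
The last day of the consultation period: 10 calendar days after May 29, 2024 is Jun 8, 2024.
The date termination becomes effective: 90 calendar days after Jun 8, 2024 is Sep 6, 2024.

Sep 6, 2024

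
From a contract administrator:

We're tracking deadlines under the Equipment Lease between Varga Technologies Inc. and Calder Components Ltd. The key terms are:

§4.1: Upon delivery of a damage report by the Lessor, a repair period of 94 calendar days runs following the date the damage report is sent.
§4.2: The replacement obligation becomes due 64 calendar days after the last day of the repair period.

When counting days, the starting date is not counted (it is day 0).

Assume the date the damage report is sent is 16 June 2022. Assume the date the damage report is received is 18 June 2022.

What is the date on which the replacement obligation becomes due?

21 November 2022

Adding 94 calendar days to 16 June 2022 gives 18 September 2022, which is the last day of the repair period.
The date on which the replacement obligation becomes due: 18 September 2022 + 64 days = 21 November 2022.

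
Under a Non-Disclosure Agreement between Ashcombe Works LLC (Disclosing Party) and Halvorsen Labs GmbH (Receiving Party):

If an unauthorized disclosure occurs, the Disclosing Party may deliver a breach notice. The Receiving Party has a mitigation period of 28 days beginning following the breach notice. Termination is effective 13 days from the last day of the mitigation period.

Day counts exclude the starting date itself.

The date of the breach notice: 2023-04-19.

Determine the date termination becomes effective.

2023-05-30

Adding 28 calendar days to 2023-04-19 gives 2023-05-17, which is the last day of the mitigation period.
Adding 13 calendar days to 2023-05-17 gives 2023-05-30, which is the date termination becomes effective.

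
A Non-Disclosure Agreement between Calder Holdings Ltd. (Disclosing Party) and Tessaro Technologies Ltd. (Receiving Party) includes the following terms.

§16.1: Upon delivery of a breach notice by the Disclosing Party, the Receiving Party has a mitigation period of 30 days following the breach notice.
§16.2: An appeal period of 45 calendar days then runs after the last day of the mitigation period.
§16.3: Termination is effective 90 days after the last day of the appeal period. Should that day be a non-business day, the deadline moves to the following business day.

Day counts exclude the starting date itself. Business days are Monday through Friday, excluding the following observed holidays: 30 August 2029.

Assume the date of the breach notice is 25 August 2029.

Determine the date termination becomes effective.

Adding 30 calendar days to 25 August 2029 gives 24 September 2029, which is the last day of the mitigation period.
The last day of the appeal period: 24 September 2029 + 45 days = 8 November 2029.
Adding 90 calendar days to 8 November 2029 gives 6 February 2030, which is the date termination becomes effective. 6 February 2030 is a Wednesday and is not a listed holiday, so no roll-forward applies.

6 February 2030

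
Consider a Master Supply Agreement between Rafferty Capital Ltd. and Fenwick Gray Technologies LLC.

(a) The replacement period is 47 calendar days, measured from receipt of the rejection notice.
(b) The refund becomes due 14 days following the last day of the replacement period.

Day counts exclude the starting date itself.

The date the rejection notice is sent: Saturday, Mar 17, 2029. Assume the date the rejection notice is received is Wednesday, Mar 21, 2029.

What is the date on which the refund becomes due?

The last day of the replacement period: 47 calendar days after Mar 21, 2029 is May 7, 2029.
The date on which the refund becomes due: 14 calendar days after May 7, 2029 is May 21, 2029.

May 21, 2029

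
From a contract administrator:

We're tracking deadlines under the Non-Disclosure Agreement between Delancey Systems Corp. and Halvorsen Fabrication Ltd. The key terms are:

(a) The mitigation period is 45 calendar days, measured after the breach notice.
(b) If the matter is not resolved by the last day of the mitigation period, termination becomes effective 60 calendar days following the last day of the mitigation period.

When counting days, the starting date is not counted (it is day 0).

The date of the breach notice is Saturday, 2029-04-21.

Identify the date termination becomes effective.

Adding 45 calendar days to 2029-04-21 gives 2029-06-05, which is the last day of the mitigation period.
The date termination becomes effective: 60 calendar days after 2029-06-05 is 2029-08-04.

2029-08-04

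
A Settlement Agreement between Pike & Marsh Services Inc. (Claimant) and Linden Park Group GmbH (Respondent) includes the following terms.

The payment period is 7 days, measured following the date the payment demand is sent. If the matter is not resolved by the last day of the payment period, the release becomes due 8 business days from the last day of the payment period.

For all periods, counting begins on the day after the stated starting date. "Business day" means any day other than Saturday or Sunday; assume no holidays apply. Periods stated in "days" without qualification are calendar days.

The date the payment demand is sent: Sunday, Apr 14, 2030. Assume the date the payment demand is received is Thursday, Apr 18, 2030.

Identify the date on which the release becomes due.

May 1, 2030

Adding 7 calendar days to Apr 14, 2030 gives Apr 21, 2030, which is the last day of the payment period.
From Sunday, Apr 21, 2030, 8 business days (Apr 22, Apr 23, Apr 24, Apr 25, Apr 26, Apr 29, Apr 30, May 1, skipping weekends) brings us to Wednesday, May 1, 2030, which is the date on which the release becomes due.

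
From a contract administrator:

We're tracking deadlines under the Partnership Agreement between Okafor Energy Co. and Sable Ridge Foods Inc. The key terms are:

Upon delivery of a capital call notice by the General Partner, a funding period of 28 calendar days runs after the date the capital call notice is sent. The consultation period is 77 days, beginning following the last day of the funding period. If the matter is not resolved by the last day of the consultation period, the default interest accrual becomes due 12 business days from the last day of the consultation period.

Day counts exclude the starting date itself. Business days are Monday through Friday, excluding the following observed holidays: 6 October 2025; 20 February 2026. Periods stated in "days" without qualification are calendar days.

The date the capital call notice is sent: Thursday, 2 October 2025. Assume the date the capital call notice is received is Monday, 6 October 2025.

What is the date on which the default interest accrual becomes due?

The last day of the funding period: 28 calendar days after 2 October 2025 is 30 October 2025.
The last day of the consultation period: 30 October 2025 + 77 days = 15 January 2026.
From Thursday, 15 January 2026, 12 business days (Jan 16, Jan 19, Jan 20, Jan 21, …, Jan 29, Jan 30, Feb 2, skipping weekends) brings us to Monday, 2 February 2026, which is the date on which the default interest accrual becomes due.

2 February 2026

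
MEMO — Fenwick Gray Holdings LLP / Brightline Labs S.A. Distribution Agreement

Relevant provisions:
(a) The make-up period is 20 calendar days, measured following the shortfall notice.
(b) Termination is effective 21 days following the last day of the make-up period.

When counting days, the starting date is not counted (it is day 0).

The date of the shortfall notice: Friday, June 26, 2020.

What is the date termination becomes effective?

August 6, 2020

Adding 20 calendar days to June 26, 2020 gives July 16, 2020, which is the last day of the make-up period.
The date termination becomes effective: 21 calendar days after July 16, 2020 is August 6, 2020.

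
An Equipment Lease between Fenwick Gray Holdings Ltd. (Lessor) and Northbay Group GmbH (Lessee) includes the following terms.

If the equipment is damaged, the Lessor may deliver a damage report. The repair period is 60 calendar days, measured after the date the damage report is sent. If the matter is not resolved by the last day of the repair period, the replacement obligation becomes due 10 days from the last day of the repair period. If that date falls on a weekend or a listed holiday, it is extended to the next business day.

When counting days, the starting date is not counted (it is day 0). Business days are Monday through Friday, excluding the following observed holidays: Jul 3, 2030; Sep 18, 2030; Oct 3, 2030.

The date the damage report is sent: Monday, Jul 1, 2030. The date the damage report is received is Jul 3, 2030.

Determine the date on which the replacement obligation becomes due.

Sep 9, 2030

Adding 60 calendar days to Jul 1, 2030 gives Aug 30, 2030, which is the last day of the repair period.
Adding 10 calendar days to Aug 30, 2030 gives Sep 9, 2030, which is the date on which the replacement obligation becomes due. Sep 9, 2030 is a Monday and is not a listed holiday, so no roll-forward applies.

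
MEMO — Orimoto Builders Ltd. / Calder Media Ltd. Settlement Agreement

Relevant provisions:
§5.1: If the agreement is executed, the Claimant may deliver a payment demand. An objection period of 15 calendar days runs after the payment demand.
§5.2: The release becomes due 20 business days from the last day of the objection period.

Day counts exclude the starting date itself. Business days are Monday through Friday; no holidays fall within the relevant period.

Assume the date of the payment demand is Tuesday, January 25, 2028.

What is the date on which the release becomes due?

The last day of the objection period: January 25, 2028 + 15 days = February 9, 2028.
From Wednesday, February 9, 2028, 20 business days (Feb 10, Feb 11, Feb 14, Feb 15, …, Mar 6, Mar 7, Mar 8, skipping weekends) brings us to Wednesday, March 8, 2028, which is the date on which the release becomes due.

March 8, 2028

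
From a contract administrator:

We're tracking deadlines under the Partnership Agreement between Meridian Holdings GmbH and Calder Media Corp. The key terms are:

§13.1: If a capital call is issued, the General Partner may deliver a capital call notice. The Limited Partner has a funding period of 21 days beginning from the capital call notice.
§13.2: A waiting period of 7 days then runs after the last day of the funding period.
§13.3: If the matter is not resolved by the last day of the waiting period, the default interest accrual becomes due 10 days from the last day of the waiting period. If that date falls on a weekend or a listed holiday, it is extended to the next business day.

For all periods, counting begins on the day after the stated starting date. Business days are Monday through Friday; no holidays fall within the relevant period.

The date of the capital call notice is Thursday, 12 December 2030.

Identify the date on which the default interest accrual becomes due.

The last day of the funding period: 21 calendar days after 12 December 2030 is 2 January 2031.
Adding 7 calendar days to 2 January 2031 gives 9 January 2031, which is the last day of the waiting period.
Adding 10 calendar days to 9 January 2031 gives 19 January 2031, which is the date on which the default interest accrual becomes due. That falls on a Sunday, so it rolls to the next business day, Monday, 20 January 2031.

20 January 2031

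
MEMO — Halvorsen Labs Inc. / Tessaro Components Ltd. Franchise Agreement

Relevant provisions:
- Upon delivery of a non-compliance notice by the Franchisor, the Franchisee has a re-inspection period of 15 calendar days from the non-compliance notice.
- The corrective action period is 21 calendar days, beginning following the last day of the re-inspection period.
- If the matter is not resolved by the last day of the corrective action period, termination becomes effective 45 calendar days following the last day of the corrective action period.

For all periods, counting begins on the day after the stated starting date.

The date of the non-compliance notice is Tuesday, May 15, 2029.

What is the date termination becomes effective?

August 4, 2029

The last day of the re-inspection period: May 15, 2029 + 15 days = May 30, 2029.
The last day of the corrective action period: May 30, 2029 + 21 days = June 20, 2029.
Adding 45 calendar days to June 20, 2029 gives August 4, 2029, which is the date termination becomes effective.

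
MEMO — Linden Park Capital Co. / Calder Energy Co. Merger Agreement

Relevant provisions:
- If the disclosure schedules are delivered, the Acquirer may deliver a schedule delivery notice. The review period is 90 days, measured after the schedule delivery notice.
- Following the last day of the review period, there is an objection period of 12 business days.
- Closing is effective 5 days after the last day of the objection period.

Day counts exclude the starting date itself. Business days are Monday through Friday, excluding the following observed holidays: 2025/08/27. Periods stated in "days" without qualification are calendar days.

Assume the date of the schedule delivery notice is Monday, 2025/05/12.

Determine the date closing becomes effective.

2025/08/31

Adding 90 calendar days to 2025/05/12 gives 2025/08/10, which is the last day of the review period.
The last day of the objection period: counting 12 business days from Sunday, 2025/08/10 (Aug 11, Aug 12, Aug 13, Aug 14, …, Aug 22, Aug 25, Aug 26, skipping weekends) reaches Tuesday, 2025/08/26.
The date closing becomes effective: 5 calendar days after 2025/08/26 is 2025/08/31.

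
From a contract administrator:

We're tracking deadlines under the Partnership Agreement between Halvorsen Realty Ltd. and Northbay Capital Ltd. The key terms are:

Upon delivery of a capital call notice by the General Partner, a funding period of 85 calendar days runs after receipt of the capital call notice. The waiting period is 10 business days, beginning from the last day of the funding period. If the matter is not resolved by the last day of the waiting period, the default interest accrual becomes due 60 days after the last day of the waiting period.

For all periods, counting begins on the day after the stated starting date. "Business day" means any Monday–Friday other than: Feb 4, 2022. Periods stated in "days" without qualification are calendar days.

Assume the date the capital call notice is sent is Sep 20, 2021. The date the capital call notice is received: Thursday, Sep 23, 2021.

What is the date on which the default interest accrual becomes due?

The last day of the funding period: 85 calendar days after Sep 23, 2021 is Dec 17, 2021.
The last day of the waiting period: 10 business days after Friday, Dec 17, 2021, skipping weekends — Dec 20, Dec 21, Dec 22, Dec 23, Dec 24, Dec 27, Dec 28, Dec 29, Dec 30, Dec 31 — lands on Friday, Dec 31, 2021.
The date on which the default interest accrual becomes due: 60 calendar days after Dec 31, 2021 is Mar 1, 2022.

Mar 1, 2022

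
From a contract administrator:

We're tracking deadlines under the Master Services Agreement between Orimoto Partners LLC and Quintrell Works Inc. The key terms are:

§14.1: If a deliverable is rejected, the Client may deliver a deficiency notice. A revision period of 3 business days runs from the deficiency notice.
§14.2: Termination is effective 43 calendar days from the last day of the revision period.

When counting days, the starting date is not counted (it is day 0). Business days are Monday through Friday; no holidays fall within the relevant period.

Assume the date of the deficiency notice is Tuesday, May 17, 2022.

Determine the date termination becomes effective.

The last day of the revision period: 3 business days after Tuesday, May 17, 2022, skipping weekends — May 18, May 19, May 20 — lands on Friday, May 20, 2022.
The date termination becomes effective: 43 calendar days after May 20, 2022 is July 2, 2022.

July 2, 2022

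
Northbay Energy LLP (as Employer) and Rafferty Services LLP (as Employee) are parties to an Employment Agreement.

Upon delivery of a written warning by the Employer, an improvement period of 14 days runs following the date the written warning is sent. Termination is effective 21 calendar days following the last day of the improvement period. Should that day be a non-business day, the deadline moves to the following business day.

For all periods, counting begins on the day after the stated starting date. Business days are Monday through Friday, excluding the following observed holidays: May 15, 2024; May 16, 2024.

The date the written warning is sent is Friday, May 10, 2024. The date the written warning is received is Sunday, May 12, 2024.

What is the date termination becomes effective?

June 14, 2024

The last day of the improvement period: 14 calendar days after May 10, 2024 is May 24, 2024.
The date termination becomes effective: 21 calendar days after May 24, 2024 is June 14, 2024. June 14, 2024 is a Friday and is not a listed holiday, so no roll-forward applies.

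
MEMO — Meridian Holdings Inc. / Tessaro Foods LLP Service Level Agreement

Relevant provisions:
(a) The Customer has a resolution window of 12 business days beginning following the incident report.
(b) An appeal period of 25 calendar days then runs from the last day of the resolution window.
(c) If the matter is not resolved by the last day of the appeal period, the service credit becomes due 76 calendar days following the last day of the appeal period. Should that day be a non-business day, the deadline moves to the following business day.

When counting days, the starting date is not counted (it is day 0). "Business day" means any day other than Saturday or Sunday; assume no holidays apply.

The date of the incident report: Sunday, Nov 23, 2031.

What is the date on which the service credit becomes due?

The last day of the resolution window: 12 business days after Sunday, Nov 23, 2031, skipping weekends — Nov 24, Nov 25, Nov 26, Nov 27, …, Dec 5, Dec 8, Dec 9 — lands on Tuesday, Dec 9, 2031.
Adding 25 calendar days to Dec 9, 2031 gives Jan 3, 2032, which is the last day of the appeal period.
Adding 76 calendar days to Jan 3, 2032 gives Mar 19, 2032, which is the date on which the service credit becomes due. Mar 19, 2032 is a Friday, so no roll-forward applies.

Mar 19, 2032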